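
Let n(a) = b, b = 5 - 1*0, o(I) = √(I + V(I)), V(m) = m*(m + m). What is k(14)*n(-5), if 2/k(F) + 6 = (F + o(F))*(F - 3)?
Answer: -740/13611 + 55*√406/13611 ≈ 0.027053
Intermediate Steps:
V(m) = 2*m² (V(m) = m*(2*m) = 2*m²)
o(I) = √(I + 2*I²)
b = 5 (b = 5 + 0 = 5)
n(a) = 5
k(F) = 2/(-6 + (-3 + F)*(F + √(F*(1 + 2*F)))) (k(F) = 2/(-6 + (F + √(F*(1 + 2*F)))*(F - 3)) = 2/(-6 + (F + √(F*(1 + 2*F)))*(-3 + F)) = 2/(-6 + (-3 + F)*(F + √(F*(1 + 2*F)))))
k(14)*n(-5) = (2/(-6 + 14² - 3*14 - 3*√14*√(1 + 2*14) + 14*√(14*(1 + 2*14))))*5 = (2/(-6 + 196 - 42 - 3*√14*√(1 + 28) + 14*√(14*(1 + 28))))*5 = (2/(-6 + 196 - 42 - 3*√406 + 14*√(14*29)))*5 = (2/(-6 + 196 - 42 - 3*√406 + 14*√406))*5 = (2/(148 + 11*√406))*5 = 10/(148 + 11*√406)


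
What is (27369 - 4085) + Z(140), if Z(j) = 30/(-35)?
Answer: 162982/7 ≈ 23283.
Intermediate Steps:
Z(j) = -6/7 (Z(j) = 30*(-1/35) = -6/7)
(27369 - 4085) + Z(140) = (27369 - 4085) - 6/7 = 23284 - 6/7 = 162982/7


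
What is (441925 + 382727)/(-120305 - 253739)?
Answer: -206163/93511 ≈ -2.2047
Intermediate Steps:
(441925 + 382727)/(-120305 - 253739) = 824652/(-374044) = 824652*(-1/374044) = -206163/93511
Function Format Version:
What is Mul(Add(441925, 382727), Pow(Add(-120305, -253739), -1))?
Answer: Rational(-206163, 93511) ≈ -2.2047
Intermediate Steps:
Mul(Add(441925, 382727), Pow(Add(-120305, -253739), -1)) = Mul(824652, Pow(-374044, -1)) = Mul(824652, Rational(-1, 374044)) = Rational(-206163, 93511)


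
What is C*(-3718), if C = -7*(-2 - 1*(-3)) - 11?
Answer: 66924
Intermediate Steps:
C = -18 (C = -7*(-2 + 3) - 11 = -7*1 - 11 = -7 - 11 = -18)
C*(-3718) = -18*(-3718) = 66924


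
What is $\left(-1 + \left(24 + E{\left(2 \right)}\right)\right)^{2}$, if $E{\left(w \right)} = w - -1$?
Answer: $676$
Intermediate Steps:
$E{\left(w \right)} = 1 + w$ ($E{\left(w \right)} = w + 1 = 1 + w$)
$\left(-1 + \left(24 + E{\left(2 \right)}\right)\right)^{2} = \left(-1 + \left(24 + \left(1 + 2\right)\right)\right)^{2} = \left(-1 + \left(24 + 3\right)\right)^{2} = \left(-1 + 27\right)^{2} = 26^{2} = 676$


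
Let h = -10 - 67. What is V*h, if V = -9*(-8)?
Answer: -5544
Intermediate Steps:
h = -77
V = 72
V*h = 72*(-77) = -5544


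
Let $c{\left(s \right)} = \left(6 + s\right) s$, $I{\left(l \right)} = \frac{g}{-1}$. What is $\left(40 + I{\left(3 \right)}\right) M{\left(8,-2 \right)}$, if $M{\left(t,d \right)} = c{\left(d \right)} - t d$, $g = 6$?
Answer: $272$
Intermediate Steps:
$I{\left(l \right)} = -6$ ($I{\left(l \right)} = \frac{6}{-1} = 6 \left(-1\right) = -6$)
$c{\left(s \right)} = s \left(6 + s\right)$
$M{\left(t,d \right)} = d \left(6 + d\right) - d t$ ($M{\left(t,d \right)} = d \left(6 + d\right) - t d = d \left(6 + d\right) - d t$)
$\left(40 + I{\left(3 \right)}\right) M{\left(8,-2 \right)} = \left(40 - 6\right) \left(- 2 \left(6 - 2 - 8\right)\right) = 34 \left(- 2 \left(6 - 2 - 8\right)\right) = 34 \left(\left(-2\right) \left(-4\right)\right) = 34 \cdot 8 = 272$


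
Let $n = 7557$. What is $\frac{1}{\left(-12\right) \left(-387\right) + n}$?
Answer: $\frac{1}{12201} \approx 8.196 \cdot 10^{-5}$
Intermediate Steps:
$\frac{1}{\left(-12\right) \left(-387\right) + n} = \frac{1}{\left(-12\right) \left(-387\right) + 7557} = \frac{1}{4644 + 7557} = \frac{1}{12201}$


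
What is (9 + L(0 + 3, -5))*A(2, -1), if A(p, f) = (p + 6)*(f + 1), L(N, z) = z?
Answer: 0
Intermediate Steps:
A(p, f) = (1 + f)*(6 + p) (A(p, f) = (6 + p)*(1 + f) = (1 + f)*(6 + p))
(9 + L(0 + 3, -5))*A(2, -1) = (9 - 5)*(6 + 2 + 6*(-1) - 1*2) = 4*(6 + 2 - 6 - 2) = 4*0 = 0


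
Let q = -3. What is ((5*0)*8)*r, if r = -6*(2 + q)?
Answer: 0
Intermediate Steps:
r = 6 (r = -6*(2 - 3) = -6*(-1) = 6)
((5*0)*8)*r = ((5*0)*8)*6 = (0*8)*6 = 0*6 = 0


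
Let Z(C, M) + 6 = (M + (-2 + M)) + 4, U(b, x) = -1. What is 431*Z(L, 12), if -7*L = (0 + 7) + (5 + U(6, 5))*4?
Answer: 8620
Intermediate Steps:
L = -23/7 (L = -((0 + 7) + (5 - 1)*4)/7 = -(7 + 4*4)/7 = -(7 + 16)/7 = -⅐*23 = -23/7 ≈ -3.2857)
Z(C, M) = -4 + 2*M (Z(C, M) = -6 + ((M + (-2 + M)) + 4) = -6 + ((-2 + 2*M) + 4) = -6 + (2 + 2*M) = -4 + 2*M)
431*Z(L, 12) = 431*(-4 + 2*12) = 431*(-4 + 24) = 431*20 = 8620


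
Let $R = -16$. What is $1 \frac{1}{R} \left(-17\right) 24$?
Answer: $\frac{51}{2} \approx 25.5$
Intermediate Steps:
$1 \frac{1}{R} \left(-17\right) 24 = 1 \frac{1}{-16} \left(-17\right) 24 = 1 \left(- \frac{1}{16}\right) \left(-17\right) 24 = \left(- \frac{1}{16}\right) \left(-17\right) 24 = \frac{17}{16} \cdot 24 = \frac{51}{2}$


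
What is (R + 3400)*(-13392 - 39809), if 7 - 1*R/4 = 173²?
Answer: 6186637888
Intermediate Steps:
R = -119688 (R = 28 - 4*173² = 28 - 4*29929 = 28 - 119716 = -119688)
(R + 3400)*(-13392 - 39809) = (-119688 + 3400)*(-13392 - 39809) = -116288*(-53201) = 6186637888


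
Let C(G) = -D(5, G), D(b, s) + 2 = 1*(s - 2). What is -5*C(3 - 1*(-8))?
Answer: 35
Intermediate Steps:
D(b, s) = -4 + s (D(b, s) = -2 + 1*(s - 2) = -2 + 1*(-2 + s) = -2 + (-2 + s) = -4 + s)
C(G) = 4 - G (C(G) = -(-4 + G) = 4 - G)
-5*C(3 - 1*(-8)) = -5*(4 - (3 - 1*(-8))) = -5*(4 - (3 + 8)) = -5*(4 - 1*11) = -5*(4 - 11) = -5*(-7) = 35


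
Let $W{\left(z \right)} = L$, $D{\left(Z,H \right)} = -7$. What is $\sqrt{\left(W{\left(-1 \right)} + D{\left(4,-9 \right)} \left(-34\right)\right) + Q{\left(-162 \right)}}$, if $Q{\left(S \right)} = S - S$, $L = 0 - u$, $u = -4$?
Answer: $11 \sqrt{2} \approx 15.556$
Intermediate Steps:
$L = 4$ ($L = 0 - -4 = 0 + 4 = 4$)
$W{\left(z \right)} = 4$
$Q{\left(S \right)} = 0$
$\sqrt{\left(W{\left(-1 \right)} + D{\left(4,-9 \right)} \left(-34\right)\right) + Q{\left(-162 \right)}} = \sqrt{\left(4 - -238\right) + 0} = \sqrt{\left(4 + 238\right) + 0} = \sqrt{242 + 0} = \sqrt{242} = 11 \sqrt{2}$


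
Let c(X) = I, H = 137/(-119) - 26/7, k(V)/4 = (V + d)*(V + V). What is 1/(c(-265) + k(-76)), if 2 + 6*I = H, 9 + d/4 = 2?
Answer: 714/45146831 ≈ 1.5815e-5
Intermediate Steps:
d = -28 (d = -36 + 4*2 = -36 + 8 = -28)
k(V) = 8*V*(-28 + V) (k(V) = 4*((V - 28)*(V + V)) = 4*((-28 + V)*(2*V)) = 4*(2*V*(-28 + V)) = 8*V*(-28 + V))
H = -579/119 (H = 137*(-1/119) - 26*1/7 = -137/119 - 26/7 = -579/119 ≈ -4.8655)
I = -817/714 (I = -1/3 + (1/6)*(-579/119) = -1/3 - 193/238 = -817/714 ≈ -1.1443)
c(X) = -817/714
1/(c(-265) + k(-76)) = 1/(-817/714 + 8*(-76)*(-28 - 76)) = 1/(-817/714 + 8*(-76)*(-104)) = 1/(-817/714 + 63232) = 1/(45146831/714) = 714/45146831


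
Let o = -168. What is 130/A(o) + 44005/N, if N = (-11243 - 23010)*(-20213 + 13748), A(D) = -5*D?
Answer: 64055329/413365204 ≈ 0.15496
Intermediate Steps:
N = 221445645 (N = -34253*(-6465) = 221445645)
130/A(o) + 44005/N = 130/((-5*(-168))) + 44005/221445645 = 130/840 + 44005*(1/221445645) = 130*(1/840) + 8801/44289129 = 13/84 + 8801/44289129 = 64055329/413365204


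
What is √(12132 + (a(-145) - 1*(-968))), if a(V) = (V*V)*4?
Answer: 180*√3 ≈ 311.77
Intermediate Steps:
a(V) = 4*V² (a(V) = V²*4 = 4*V²)
√(12132 + (a(-145) - 1*(-968))) = √(12132 + (4*(-145)² - 1*(-968))) = √(12132 + (4*21025 + 968)) = √(12132 + (84100 + 968)) = √(12132 + 85068) = √97200 = 180*√3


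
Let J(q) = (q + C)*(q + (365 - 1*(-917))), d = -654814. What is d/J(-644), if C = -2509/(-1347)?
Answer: 441017229/275921921 ≈ 1.5983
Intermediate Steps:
C = 2509/1347 (C = -2509*(-1/1347) = 2509/1347 ≈ 1.8627)
J(q) = (1282 + q)*(2509/1347 + q) (J(q) = (q + 2509/1347)*(q + (365 - 1*(-917))) = (2509/1347 + q)*(q + (365 + 917)) = (2509/1347 + q)*(q + 1282) = (2509/1347 + q)*(1282 + q) = (1282 + q)*(2509/1347 + q))
d/J(-644) = -654814/(3216538/1347 + (-644)**2 + (1729363/1347)*(-644)) = -654814/(3216538/1347 + 414736 - 1113709772/1347) = -654814/(-551843842/1347) = -654814*(-1347/551843842) = 441017229/275921921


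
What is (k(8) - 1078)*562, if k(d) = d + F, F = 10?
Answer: -595720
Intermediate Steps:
k(d) = 10 + d (k(d) = d + 10 = 10 + d)
(k(8) - 1078)*562 = ((10 + 8) - 1078)*562 = (18 - 1078)*562 = -1060*562 = -595720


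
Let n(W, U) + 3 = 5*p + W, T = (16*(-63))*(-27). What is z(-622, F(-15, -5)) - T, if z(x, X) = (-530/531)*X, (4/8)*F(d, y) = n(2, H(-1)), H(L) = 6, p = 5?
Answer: -4825712/177 ≈ -27264.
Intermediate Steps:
T = 27216 (T = -1008*(-27) = 27216)
n(W, U) = 22 + W (n(W, U) = -3 + (5*5 + W) = -3 + (25 + W) = 22 + W)
F(d, y) = 48 (F(d, y) = 2*(22 + 2) = 2*24 = 48)
z(x, X) = -530*X/531 (z(x, X) = (-530*1/531)*X = -530*X/531)
z(-622, F(-15, -5)) - T = -530/531*48 - 1*27216 = -8480/177 - 27216 = -4825712/177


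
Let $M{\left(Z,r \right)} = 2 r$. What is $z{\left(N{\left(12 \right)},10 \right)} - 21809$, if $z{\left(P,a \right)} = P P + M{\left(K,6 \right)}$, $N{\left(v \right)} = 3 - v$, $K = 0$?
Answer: $-21716$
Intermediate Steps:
$z{\left(P,a \right)} = 12 + P^{2}$ ($z{\left(P,a \right)} = P P + 2 \cdot 6 = P^{2} + 12 = 12 + P^{2}$)
$z{\left(N{\left(12 \right)},10 \right)} - 21809 = \left(12 + \left(3 - 12\right)^{2}\right) - 21809 = \left(12 + \left(-9\right)^{2}\right) - 21809 = \left(12 + 81\right) - 21809 = 93 - 21809 = -21716$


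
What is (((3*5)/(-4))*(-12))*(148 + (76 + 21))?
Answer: 11025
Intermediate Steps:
(((3*5)/(-4))*(-12))*(148 + (76 + 21)) = ((15*(-¼))*(-12))*(148 + 97) = -15/4*(-12)*245 = 45*245 = 11025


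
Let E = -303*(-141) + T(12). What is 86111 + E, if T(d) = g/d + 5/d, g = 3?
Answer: 386504/3 ≈ 1.2883e+5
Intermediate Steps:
T(d) = 8/d (T(d) = 3/d + 5/d = 8/d)
E = 128171/3 (E = -303*(-141) + 8/12 = 42723 + 8*(1/12) = 42723 + ⅔ = 128171/3 ≈ 42724.)
86111 + E = 86111 + 128171/3 = 386504/3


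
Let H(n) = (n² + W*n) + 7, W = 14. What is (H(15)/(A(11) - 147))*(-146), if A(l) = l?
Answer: 949/2 ≈ 474.50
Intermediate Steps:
H(n) = 7 + n² + 14*n (H(n) = (n² + 14*n) + 7 = 7 + n² + 14*n)
(H(15)/(A(11) - 147))*(-146) = ((7 + 15² + 14*15)/(11 - 147))*(-146) = ((7 + 225 + 210)/(-136))*(-146) = (442*(-1/136))*(-146) = -13/4*(-146) = 949/2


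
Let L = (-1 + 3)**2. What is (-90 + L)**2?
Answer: 7396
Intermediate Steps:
L = 4 (L = 2**2 = 4)
(-90 + L)**2 = (-90 + 4)**2 = (-86)**2 = 7396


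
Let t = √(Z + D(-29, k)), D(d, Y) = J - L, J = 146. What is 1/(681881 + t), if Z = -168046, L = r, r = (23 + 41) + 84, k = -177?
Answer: 681881/464961866209 - 12*I*√1167/464961866209 ≈ 1.4665e-6 - 8.8166e-10*I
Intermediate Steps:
r = 148 (r = 64 + 84 = 148)
L = 148
D(d, Y) = -2 (D(d, Y) = 146 - 1*148 = 146 - 148 = -2)
t = 12*I*√1167 (t = √(-168046 - 2) = √(-168048) = 12*I*√1167 ≈ 409.94*I)
1/(681881 + t) = 1/(681881 + 12*I*√1167)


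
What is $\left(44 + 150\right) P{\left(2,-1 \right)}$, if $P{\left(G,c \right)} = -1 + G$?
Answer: $194$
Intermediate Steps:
$\left(44 + 150\right) P{\left(2,-1 \right)} = \left(44 + 150\right) \left(-1 + 2\right) = 194 \cdot 1 = 194$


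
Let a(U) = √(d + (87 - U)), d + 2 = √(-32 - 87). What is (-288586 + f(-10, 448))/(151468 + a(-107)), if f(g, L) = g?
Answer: -288596/(151468 + √(192 + I*√119)) ≈ -1.9052 + 4.9486e-6*I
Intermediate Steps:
d = -2 + I*√119 (d = -2 + √(-32 - 87) = -2 + √(-119) = -2 + I*√119 ≈ -2.0 + 10.909*I)
a(U) = √(85 - U + I*√119) (a(U) = √((-2 + I*√119) + (87 - U)) = √(85 - U + I*√119))
(-288586 + f(-10, 448))/(151468 + a(-107)) = (-288586 - 10)/(151468 + √(85 - 1*(-107) + I*√119)) = -288596/(151468 + √(85 + 107 + I*√119)) = -288596/(151468 + √(192 + I*√119))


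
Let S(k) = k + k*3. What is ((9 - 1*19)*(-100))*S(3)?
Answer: 12000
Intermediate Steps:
S(k) = 4*k (S(k) = k + 3*k = 4*k)
((9 - 1*19)*(-100))*S(3) = ((9 - 1*19)*(-100))*(4*3) = ((9 - 19)*(-100))*12 = -10*(-100)*12 = 1000*12 = 12000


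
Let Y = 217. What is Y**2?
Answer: 47089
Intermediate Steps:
Y**2 = 217**2 = 47089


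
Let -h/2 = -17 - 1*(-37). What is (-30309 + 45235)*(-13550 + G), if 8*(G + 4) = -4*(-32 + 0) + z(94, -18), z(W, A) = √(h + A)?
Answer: -202068188 + 7463*I*√58/4 ≈ -2.0207e+8 + 14209.0*I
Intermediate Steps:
h = -40 (h = -2*(-17 - 1*(-37)) = -2*(-17 + 37) = -2*20 = -40)
z(W, A) = √(-40 + A)
G = 12 + I*√58/8 (G = -4 + (-4*(-32 + 0) + √(-40 - 18))/8 = -4 + (-4*(-32) + √(-58))/8 = -4 + (128 + I*√58)/8 = -4 + (16 + I*√58/8) = 12 + I*√58/8 ≈ 12.0 + 0.95197*I)
(-30309 + 45235)*(-13550 + G) = (-30309 + 45235)*(-13550 + (12 + I*√58/8)) = 14926*(-13538 + I*√58/8) = -202068188 + 7463*I*√58/4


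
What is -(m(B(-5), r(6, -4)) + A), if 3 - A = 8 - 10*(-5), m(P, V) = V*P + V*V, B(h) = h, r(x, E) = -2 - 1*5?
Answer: -29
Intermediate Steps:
r(x, E) = -7 (r(x, E) = -2 - 5 = -7)
m(P, V) = V² + P*V (m(P, V) = P*V + V² = V² + P*V)
A = -55 (A = 3 - (8 - 10*(-5)) = 3 - (8 + 50) = 3 - 1*58 = 3 - 58 = -55)
-(m(B(-5), r(6, -4)) + A) = -(-7*(-5 - 7) - 55) = -(-7*(-12) - 55) = -(84 - 55) = -1*29 = -29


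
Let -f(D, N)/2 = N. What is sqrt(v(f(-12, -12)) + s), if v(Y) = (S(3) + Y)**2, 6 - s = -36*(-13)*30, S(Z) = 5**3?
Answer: sqrt(8167) ≈ 90.371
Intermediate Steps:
S(Z) = 125
f(D, N) = -2*N
s = -14034 (s = 6 - (-36*(-13))*30 = 6 - 468*30 = 6 - 1*14040 = 6 - 14040 = -14034)
v(Y) = (125 + Y)**2
sqrt(v(f(-12, -12)) + s) = sqrt((125 - 2*(-12))**2 - 14034) = sqrt((125 + 24)**2 - 14034) = sqrt(149**2 - 14034) = sqrt(22201 - 14034) = sqrt(8167)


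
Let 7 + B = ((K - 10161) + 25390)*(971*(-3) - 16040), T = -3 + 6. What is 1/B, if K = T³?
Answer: -1/289146975 ≈ -3.4584e-9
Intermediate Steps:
T = 3
K = 27 (K = 3³ = 27)
B = -289146975 (B = -7 + ((27 - 10161) + 25390)*(971*(-3) - 16040) = -7 + (-10134 + 25390)*(-2913 - 16040) = -7 + 15256*(-18953) = -7 - 289146968 = -289146975)
1/B = 1/(-289146975) = -1/289146975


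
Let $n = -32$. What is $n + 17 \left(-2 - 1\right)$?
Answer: $-83$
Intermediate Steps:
$n + 17 \left(-2 - 1\right) = -32 + 17 \left(-2 - 1\right) = -32 + 17 \left(-3\right) = -32 - 51 = -83$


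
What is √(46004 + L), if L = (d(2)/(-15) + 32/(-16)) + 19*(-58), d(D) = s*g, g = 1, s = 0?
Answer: 10*√449 ≈ 211.90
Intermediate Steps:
d(D) = 0 (d(D) = 0*1 = 0)
L = -1104 (L = (0/(-15) + 32/(-16)) + 19*(-58) = (0*(-1/15) + 32*(-1/16)) - 1102 = (0 - 2) - 1102 = -2 - 1102 = -1104)
√(46004 + L) = √(46004 - 1104) = √44900 = 10*√449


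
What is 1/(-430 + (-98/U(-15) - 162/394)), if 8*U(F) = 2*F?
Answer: -2955/1194641 ≈ -0.0024735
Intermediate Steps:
U(F) = F/4 (U(F) = (2*F)/8 = F/4)
1/(-430 + (-98/U(-15) - 162/394)) = 1/(-430 + (-98/((¼)*(-15)) - 162/394)) = 1/(-430 + (-98/(-15/4) - 162*1/394)) = 1/(-430 + (-98*(-4/15) - 81/197)) = 1/(-430 + (392/15 - 81/197)) = 1/(-430 + 76009/2955) = 1/(-1194641/2955) = -2955/1194641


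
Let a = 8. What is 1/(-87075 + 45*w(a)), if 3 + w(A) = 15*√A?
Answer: -323/28155330 - √2/5631066 ≈ -1.1723e-5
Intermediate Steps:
w(A) = -3 + 15*√A
1/(-87075 + 45*w(a)) = 1/(-87075 + 45*(-3 + 15*√8)) = 1/(-87075 + 45*(-3 + 15*(2*√2))) = 1/(-87075 + 45*(-3 + 30*√2)) = 1/(-87075 + (-135 + 1350*√2)) = 1/(-87210 + 1350*√2)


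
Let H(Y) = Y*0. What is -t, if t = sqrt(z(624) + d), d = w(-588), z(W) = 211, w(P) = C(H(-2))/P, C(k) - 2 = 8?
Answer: -sqrt(372174)/42 ≈ -14.525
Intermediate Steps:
H(Y) = 0
C(k) = 10 (C(k) = 2 + 8 = 10)
w(P) = 10/P
d = -5/294 (d = 10/(-588) = 10*(-1/588) = -5/294 ≈ -0.017007)
t = sqrt(372174)/42 (t = sqrt(211 - 5/294) = sqrt(62029/294) = sqrt(372174)/42 ≈ 14.525)
-t = -sqrt(372174)/42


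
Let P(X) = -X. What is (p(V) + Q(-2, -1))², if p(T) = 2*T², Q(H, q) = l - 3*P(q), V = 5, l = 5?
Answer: 2704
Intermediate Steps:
Q(H, q) = 5 + 3*q (Q(H, q) = 5 - (-3)*q = 5 + 3*q)
(p(V) + Q(-2, -1))² = (2*5² + (5 + 3*(-1)))² = (2*25 + (5 - 3))² = (50 + 2)² = 52² = 2704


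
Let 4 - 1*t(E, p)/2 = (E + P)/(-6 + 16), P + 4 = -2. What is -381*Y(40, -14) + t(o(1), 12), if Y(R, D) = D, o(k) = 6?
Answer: 5342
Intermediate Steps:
P = -6 (P = -4 - 2 = -6)
t(E, p) = 46/5 - E/5 (t(E, p) = 8 - 2*(E - 6)/(-6 + 16) = 8 - 2*(-6 + E)/10 = 8 - 2*(-3/5 + E/10) = 8 + (6/5 - E/5) = 46/5 - E/5)
-381*Y(40, -14) + t(o(1), 12) = -381*(-14) + (46/5 - 1/5*6) = 5334 + (46/5 - 6/5) = 5334 + 8 = 5342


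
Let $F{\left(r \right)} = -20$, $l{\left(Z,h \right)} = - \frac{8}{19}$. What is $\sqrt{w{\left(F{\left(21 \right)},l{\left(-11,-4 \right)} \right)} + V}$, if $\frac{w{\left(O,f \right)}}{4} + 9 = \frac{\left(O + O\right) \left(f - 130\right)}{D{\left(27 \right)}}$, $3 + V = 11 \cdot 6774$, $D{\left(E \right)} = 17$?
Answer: $\frac{\sqrt{7897965315}}{323} \approx 275.14$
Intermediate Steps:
$V = 74511$ ($V = -3 + 11 \cdot 6774 = -3 + 74514 = 74511$)
$l{\left(Z,h \right)} = - \frac{8}{19}$ ($l{\left(Z,h \right)} = \left(-8\right) \frac{1}{19} = - \frac{8}{19}$)
$w{\left(O,f \right)} = -36 + \frac{8 O \left(-130 + f\right)}{17}$ ($w{\left(O,f \right)} = -36 + 4 \frac{\left(O + O\right) \left(f - 130\right)}{17} = -36 + 4 \cdot 2 O \left(-130 + f\right) \frac{1}{17} = -36 + 4 \frac{2 O \left(-130 + f\right)}{17} = -36 + \frac{8 O \left(-130 + f\right)}{17}$)
$\sqrt{w{\left(F{\left(21 \right)},l{\left(-11,-4 \right)} \right)} + V} = \sqrt{\left(-36 - - \frac{20800}{17} + \frac{8}{17} \left(-20\right) \left(- \frac{8}{19}\right)\right) + 74511} = \sqrt{\left(-36 + \frac{20800}{17} + \frac{1280}{323}\right) + 74511} = \sqrt{\frac{384852}{323} + 74511} = \sqrt{\frac{24451905}{323}} = \frac{\sqrt{7897965315}}{323}$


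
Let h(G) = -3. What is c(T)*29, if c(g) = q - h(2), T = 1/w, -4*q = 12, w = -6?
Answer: 0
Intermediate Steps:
q = -3 (q = -1/4*12 = -3)
T = -1/6 (T = 1/(-6) = -1/6 ≈ -0.16667)
c(g) = 0 (c(g) = -3 - 1*(-3) = -3 + 3 = 0)
c(T)*29 = 0*29 = 0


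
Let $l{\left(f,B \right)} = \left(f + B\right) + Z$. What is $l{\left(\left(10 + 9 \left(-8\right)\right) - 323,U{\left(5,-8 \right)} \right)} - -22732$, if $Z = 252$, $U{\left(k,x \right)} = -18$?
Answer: $22581$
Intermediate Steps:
$l{\left(f,B \right)} = 252 + B + f$ ($l{\left(f,B \right)} = \left(f + B\right) + 252 = \left(B + f\right) + 252 = 252 + B + f$)
$l{\left(\left(10 + 9 \left(-8\right)\right) - 323,U{\left(5,-8 \right)} \right)} - -22732 = \left(252 - 18 + \left(\left(10 + 9 \left(-8\right)\right) - 323\right)\right) - -22732 = \left(252 - 18 + \left(\left(10 - 72\right) - 323\right)\right) + 22732 = \left(252 - 18 - 385\right) + 22732 = -151 + 22732 = 22581$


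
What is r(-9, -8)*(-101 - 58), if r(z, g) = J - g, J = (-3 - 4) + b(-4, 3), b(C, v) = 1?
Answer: -318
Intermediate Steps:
J = -6 (J = (-3 - 4) + 1 = -7 + 1 = -6)
r(z, g) = -6 - g
r(-9, -8)*(-101 - 58) = (-6 - 1*(-8))*(-101 - 58) = (-6 + 8)*(-159) = 2*(-159) = -318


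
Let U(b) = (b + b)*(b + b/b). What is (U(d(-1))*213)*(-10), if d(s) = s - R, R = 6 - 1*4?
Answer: -25560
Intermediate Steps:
R = 2 (R = 6 - 4 = 2)
d(s) = -2 + s (d(s) = s - 1*2 = s - 2 = -2 + s)
U(b) = 2*b*(1 + b) (U(b) = (2*b)*(b + 1) = (2*b)*(1 + b) = 2*b*(1 + b))
(U(d(-1))*213)*(-10) = ((2*(-2 - 1)*(1 + (-2 - 1)))*213)*(-10) = ((2*(-3)*(1 - 3))*213)*(-10) = ((2*(-3)*(-2))*213)*(-10) = (12*213)*(-10) = 2556*(-10) = -25560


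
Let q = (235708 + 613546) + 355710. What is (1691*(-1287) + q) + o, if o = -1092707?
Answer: -2064060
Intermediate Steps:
q = 1204964 (q = 849254 + 355710 = 1204964)
(1691*(-1287) + q) + o = (1691*(-1287) + 1204964) - 1092707 = (-2176317 + 1204964) - 1092707 = -971353 - 1092707 = -2064060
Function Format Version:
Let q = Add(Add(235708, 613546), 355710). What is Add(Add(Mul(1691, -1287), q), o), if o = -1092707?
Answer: -2064060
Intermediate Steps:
q = 1204964 (q = Add(849254, 355710) = 1204964)
Add(Add(Mul(1691, -1287), q), o) = Add(Add(Mul(1691, -1287), 1204964), -1092707) = Add(Add(-2176317, 1204964), -1092707) = Add(-971353, -1092707) = -2064060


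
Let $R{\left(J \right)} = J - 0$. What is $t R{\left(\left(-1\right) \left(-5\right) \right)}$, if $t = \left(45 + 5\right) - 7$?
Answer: $215$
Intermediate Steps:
$R{\left(J \right)} = J$ ($R{\left(J \right)} = J + 0 = J$)
$t = 43$ ($t = 50 - 7 = 43$)
$t R{\left(\left(-1\right) \left(-5\right) \right)} = 43 \left(\left(-1\right) \left(-5\right)\right) = 43 \cdot 5 = 215$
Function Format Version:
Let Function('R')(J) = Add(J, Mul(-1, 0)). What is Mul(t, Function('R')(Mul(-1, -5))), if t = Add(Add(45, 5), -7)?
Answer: 215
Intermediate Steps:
Function('R')(J) = J (Function('R')(J) = Add(J, 0) = J)
t = 43 (t = Add(50, -7) = 43)
Mul(t, Function('R')(Mul(-1, -5))) = Mul(43, Mul(-1, -5)) = Mul(43, 5) = 215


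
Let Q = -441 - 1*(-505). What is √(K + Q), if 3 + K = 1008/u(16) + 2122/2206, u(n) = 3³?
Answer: 2*√271807878/3309 ≈ 9.9647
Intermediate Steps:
u(n) = 27
K = 116792/3309 (K = -3 + (1008/27 + 2122/2206) = -3 + (1008*(1/27) + 2122*(1/2206)) = -3 + (112/3 + 1061/1103) = -3 + 126719/3309 = 116792/3309 ≈ 35.295)
Q = 64 (Q = -441 + 505 = 64)
√(K + Q) = √(116792/3309 + 64) = √(328568/3309) = 2*√271807878/3309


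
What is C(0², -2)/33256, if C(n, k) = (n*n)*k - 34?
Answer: -17/16628 ≈ -0.0010224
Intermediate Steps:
C(n, k) = -34 + k*n² (C(n, k) = n²*k - 34 = k*n² - 34 = -34 + k*n²)
C(0², -2)/33256 = (-34 - 2*(0²)²)/33256 = (-34 - 2*0²)*(1/33256) = (-34 - 2*0)*(1/33256) = (-34 + 0)*(1/33256) = -34*1/33256 = -17/16628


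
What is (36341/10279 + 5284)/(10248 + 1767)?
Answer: 6038953/13722465 ≈ 0.44008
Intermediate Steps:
(36341/10279 + 5284)/(10248 + 1767) = (36341*(1/10279) + 5284)/12015 = (36341/10279 + 5284)*(1/12015) = (54350577/10279)*(1/12015) = 6038953/13722465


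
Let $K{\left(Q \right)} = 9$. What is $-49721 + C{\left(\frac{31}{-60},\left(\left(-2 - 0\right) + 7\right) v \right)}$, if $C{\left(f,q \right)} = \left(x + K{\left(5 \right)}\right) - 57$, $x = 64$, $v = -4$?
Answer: $-49705$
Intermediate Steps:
$C{\left(f,q \right)} = 16$ ($C{\left(f,q \right)} = \left(64 + 9\right) - 57 = 73 - 57 = 16$)
$-49721 + C{\left(\frac{31}{-60},\left(\left(-2 - 0\right) + 7\right) v \right)} = -49721 + 16 = -49705$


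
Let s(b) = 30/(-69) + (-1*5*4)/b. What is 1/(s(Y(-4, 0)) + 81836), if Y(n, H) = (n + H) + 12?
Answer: 46/3764321 ≈ 1.2220e-5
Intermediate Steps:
Y(n, H) = 12 + H + n (Y(n, H) = (H + n) + 12 = 12 + H + n)
s(b) = -10/23 - 20/b (s(b) = 30*(-1/69) + (-5*4)/b = -10/23 - 20/b)
1/(s(Y(-4, 0)) + 81836) = 1/((-10/23 - 20/(12 + 0 - 4)) + 81836) = 1/((-10/23 - 20/8) + 81836) = 1/((-10/23 - 20*1/8) + 81836) = 1/((-10/23 - 5/2) + 81836) = 1/(-135/46 + 81836) = 1/(3764321/46) = 46/3764321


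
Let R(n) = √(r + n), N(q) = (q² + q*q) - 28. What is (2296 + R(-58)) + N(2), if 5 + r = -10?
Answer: 2276 + I*√73 ≈ 2276.0 + 8.544*I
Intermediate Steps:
r = -15 (r = -5 - 10 = -15)
N(q) = -28 + 2*q² (N(q) = (q² + q²) - 28 = 2*q² - 28 = -28 + 2*q²)
R(n) = √(-15 + n)
(2296 + R(-58)) + N(2) = (2296 + √(-15 - 58)) + (-28 + 2*2²) = (2296 + √(-73)) + (-28 + 2*4) = (2296 + I*√73) + (-28 + 8) = (2296 + I*√73) - 20 = 2276 + I*√73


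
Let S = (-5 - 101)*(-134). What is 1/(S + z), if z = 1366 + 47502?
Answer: 1/63072 ≈ 1.5855e-5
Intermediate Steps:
S = 14204 (S = -106*(-134) = 14204)
z = 48868
1/(S + z) = 1/(14204 + 48868) = 1/63072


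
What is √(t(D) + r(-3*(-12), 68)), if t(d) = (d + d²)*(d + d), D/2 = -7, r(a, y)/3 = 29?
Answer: I*√5009 ≈ 70.774*I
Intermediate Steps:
r(a, y) = 87 (r(a, y) = 3*29 = 87)
D = -14 (D = 2*(-7) = -14)
t(d) = 2*d*(d + d²) (t(d) = (d + d²)*(2*d) = 2*d*(d + d²))
√(t(D) + r(-3*(-12), 68)) = √(2*(-14)²*(1 - 14) + 87) = √(2*196*(-13) + 87) = √(-5096 + 87) = √(-5009) = I*√5009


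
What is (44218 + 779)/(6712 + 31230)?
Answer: 44997/37942 ≈ 1.1859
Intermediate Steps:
(44218 + 779)/(6712 + 31230) = 44997/37942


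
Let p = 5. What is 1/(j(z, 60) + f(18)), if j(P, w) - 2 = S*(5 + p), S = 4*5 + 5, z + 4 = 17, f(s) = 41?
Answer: 1/293 ≈ 0.0034130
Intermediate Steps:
z = 13 (z = -4 + 17 = 13)
S = 25 (S = 20 + 5 = 25)
j(P, w) = 252 (j(P, w) = 2 + 25*(5 + 5) = 2 + 25*10 = 2 + 250 = 252)
1/(j(z, 60) + f(18)) = 1/(252 + 41) = 1/293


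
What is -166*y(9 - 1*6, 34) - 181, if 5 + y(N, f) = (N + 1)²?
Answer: -2007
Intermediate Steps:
y(N, f) = -5 + (1 + N)² (y(N, f) = -5 + (N + 1)² = -5 + (1 + N)²)
-166*y(9 - 1*6, 34) - 181 = -166*(-5 + (1 + (9 - 1*6))²) - 181 = -166*(-5 + (1 + (9 - 6))²) - 181 = -166*(-5 + (1 + 3)²) - 181 = -166*(-5 + 4²) - 181 = -166*(-5 + 16) - 181 = -166*11 - 181 = -1826 - 181 = -2007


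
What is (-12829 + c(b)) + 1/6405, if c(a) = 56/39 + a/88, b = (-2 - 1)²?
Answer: -93990916471/7327320 ≈ -12827.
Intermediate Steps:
b = 9 (b = (-3)² = 9)
c(a) = 56/39 + a/88 (c(a) = 56*(1/39) + a*(1/88) = 56/39 + a/88)
(-12829 + c(b)) + 1/6405 = (-12829 + (56/39 + (1/88)*9)) + 1/6405 = (-12829 + (56/39 + 9/88)) + 1/6405 = (-12829 + 5279/3432) + 1/6405 = -44023849/3432 + 1/6405 = -93990916471/7327320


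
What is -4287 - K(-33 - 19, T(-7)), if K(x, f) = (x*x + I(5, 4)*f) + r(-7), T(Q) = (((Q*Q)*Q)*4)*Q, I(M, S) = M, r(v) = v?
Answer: -55004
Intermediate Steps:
T(Q) = 4*Q⁴ (T(Q) = ((Q²*Q)*4)*Q = (Q³*4)*Q = (4*Q³)*Q = 4*Q⁴)
K(x, f) = -7 + x² + 5*f (K(x, f) = (x*x + 5*f) - 7 = (x² + 5*f) - 7 = -7 + x² + 5*f)
-4287 - K(-33 - 19, T(-7)) = -4287 - (-7 + (-33 - 19)² + 5*(4*(-7)⁴)) = -4287 - (-7 + (-52)² + 5*(4*2401)) = -4287 - (-7 + 2704 + 5*9604) = -4287 - (-7 + 2704 + 48020) = -4287 - 1*50717 = -4287 - 50717 = -55004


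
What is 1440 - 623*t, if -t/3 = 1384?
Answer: 2588136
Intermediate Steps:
t = -4152 (t = -3*1384 = -4152)
1440 - 623*t = 1440 - 623*(-4152) = 1440 + 2586696 = 2588136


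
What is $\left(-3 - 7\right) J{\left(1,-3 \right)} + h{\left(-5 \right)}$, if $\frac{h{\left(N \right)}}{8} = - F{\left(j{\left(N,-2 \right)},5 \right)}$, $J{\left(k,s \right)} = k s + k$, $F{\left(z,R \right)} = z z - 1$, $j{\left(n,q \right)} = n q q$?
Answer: $-3172$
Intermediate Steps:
$j{\left(n,q \right)} = n q^{2}$
$F{\left(z,R \right)} = -1 + z^{2}$ ($F{\left(z,R \right)} = z^{2} - 1 = -1 + z^{2}$)
$J{\left(k,s \right)} = k + k s$
$h{\left(N \right)} = 8 - 128 N^{2}$ ($h{\left(N \right)} = 8 \left(- (-1 + \left(N \left(-2\right)^{2}\right)^{2})\right) = 8 \left(- (-1 + \left(N 4\right)^{2})\right) = 8 \left(- (-1 + \left(4 N\right)^{2})\right) = 8 \left(- (-1 + 16 N^{2})\right) = 8 \left(1 - 16 N^{2}\right) = 8 - 128 N^{2}$)
$\left(-3 - 7\right) J{\left(1,-3 \right)} + h{\left(-5 \right)} = \left(-3 - 7\right) 1 \left(1 - 3\right) + \left(8 - 128 \left(-5\right)^{2}\right) = - 10 \cdot 1 \left(-2\right) + \left(8 - 3200\right) = \left(-10\right) \left(-2\right) + \left(8 - 3200\right) = 20 - 3192 = -3172$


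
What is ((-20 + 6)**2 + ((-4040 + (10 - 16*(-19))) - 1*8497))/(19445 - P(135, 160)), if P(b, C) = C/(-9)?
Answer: -108243/175165 ≈ -0.61795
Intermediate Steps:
P(b, C) = -C/9 (P(b, C) = C*(-1/9) = -C/9)
((-20 + 6)**2 + ((-4040 + (10 - 16*(-19))) - 1*8497))/(19445 - P(135, 160)) = ((-20 + 6)**2 + ((-4040 + (10 - 16*(-19))) - 1*8497))/(19445 - (-1)*160/9) = ((-14)**2 + ((-4040 + (10 + 304)) - 8497))/(19445 - 1*(-160/9)) = (196 + ((-4040 + 314) - 8497))/(19445 + 160/9) = (196 + (-3726 - 8497))/(175165/9) = (196 - 12223)*(9/175165) = -12027*9/175165 = -108243/175165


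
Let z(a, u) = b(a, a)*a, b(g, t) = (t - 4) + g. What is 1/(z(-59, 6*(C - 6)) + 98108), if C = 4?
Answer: 1/105306 ≈ 9.4961e-6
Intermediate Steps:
b(g, t) = -4 + g + t (b(g, t) = (-4 + t) + g = -4 + g + t)
z(a, u) = a*(-4 + 2*a) (z(a, u) = (-4 + a + a)*a = (-4 + 2*a)*a = a*(-4 + 2*a))
1/(z(-59, 6*(C - 6)) + 98108) = 1/(2*(-59)*(-2 - 59) + 98108) = 1/(2*(-59)*(-61) + 98108) = 1/(7198 + 98108) = 1/105306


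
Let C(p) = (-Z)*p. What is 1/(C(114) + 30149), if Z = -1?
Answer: 1/30263 ≈ 3.3044e-5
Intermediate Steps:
C(p) = p (C(p) = (-1*(-1))*p = 1*p = p)
1/(C(114) + 30149) = 1/(114 + 30149) = 1/30263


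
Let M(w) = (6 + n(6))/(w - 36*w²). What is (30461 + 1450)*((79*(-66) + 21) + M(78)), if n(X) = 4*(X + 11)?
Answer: -6047063508662/36491 ≈ -1.6571e+8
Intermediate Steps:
n(X) = 44 + 4*X (n(X) = 4*(11 + X) = 44 + 4*X)
M(w) = 74/(w - 36*w²) (M(w) = (6 + (44 + 4*6))/(w - 36*w²) = (6 + (44 + 24))/(w - 36*w²) = (6 + 68)/(w - 36*w²) = 74/(w - 36*w²))
(30461 + 1450)*((79*(-66) + 21) + M(78)) = (30461 + 1450)*((79*(-66) + 21) - 74/(78*(-1 + 36*78))) = 31911*((-5214 + 21) - 74*1/78/(-1 + 2808)) = 31911*(-5193 - 74*1/78/2807) = 31911*(-5193 - 74*1/78*1/2807) = 31911*(-5193 - 37/109473) = 31911*(-568493326/109473) = -6047063508662/36491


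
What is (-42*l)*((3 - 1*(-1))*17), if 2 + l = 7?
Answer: -14280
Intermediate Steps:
l = 5 (l = -2 + 7 = 5)
(-42*l)*((3 - 1*(-1))*17) = (-42*5)*((3 - 1*(-1))*17) = -210*(3 + 1)*17 = -840*17 = -210*68 = -14280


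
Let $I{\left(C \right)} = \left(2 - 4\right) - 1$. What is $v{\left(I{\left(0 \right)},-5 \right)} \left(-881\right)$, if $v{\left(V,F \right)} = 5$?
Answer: $-4405$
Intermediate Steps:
$I{\left(C \right)} = -3$ ($I{\left(C \right)} = -2 - 1 = -3$)
$v{\left(I{\left(0 \right)},-5 \right)} \left(-881\right) = 5 \left(-881\right) = -4405$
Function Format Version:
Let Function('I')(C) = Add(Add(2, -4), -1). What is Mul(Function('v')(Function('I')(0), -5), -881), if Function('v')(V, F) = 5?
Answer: -4405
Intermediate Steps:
Function('I')(C) = -3 (Function('I')(C) = Add(-2, -1) = -3)
Mul(Function('v')(Function('I')(0), -5), -881) = Mul(5, -881) = -4405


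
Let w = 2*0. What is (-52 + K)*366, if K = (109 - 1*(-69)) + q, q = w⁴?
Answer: 46116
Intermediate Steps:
w = 0
q = 0 (q = 0⁴ = 0)
K = 178 (K = (109 - 1*(-69)) + 0 = (109 + 69) + 0 = 178 + 0 = 178)
(-52 + K)*366 = (-52 + 178)*366 = 126*366 = 46116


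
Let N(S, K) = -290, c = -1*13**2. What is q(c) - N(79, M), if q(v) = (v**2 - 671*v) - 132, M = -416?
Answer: 142118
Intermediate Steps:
c = -169 (c = -1*169 = -169)
q(v) = -132 + v**2 - 671*v
q(c) - N(79, M) = (-132 + (-169)**2 - 671*(-169)) - 1*(-290) = (-132 + 28561 + 113399) + 290 = 141828 + 290 = 142118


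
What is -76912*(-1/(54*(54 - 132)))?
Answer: -19228/1053 ≈ -18.260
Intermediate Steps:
-76912*(-1/(54*(54 - 132))) = -76912/((-78*(-54))) = -76912/4212 = -76912*1/4212 = -19228/1053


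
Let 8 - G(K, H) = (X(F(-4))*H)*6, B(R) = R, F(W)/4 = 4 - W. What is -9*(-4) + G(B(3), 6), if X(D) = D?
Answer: -1108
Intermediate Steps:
F(W) = 16 - 4*W (F(W) = 4*(4 - W) = 16 - 4*W)
G(K, H) = 8 - 192*H (G(K, H) = 8 - (16 - 4*(-4))*H*6 = 8 - (16 + 16)*H*6 = 8 - 32*H*6 = 8 - 192*H)
-9*(-4) + G(B(3), 6) = -9*(-4) + (8 - 192*6) = 36 + (8 - 1152) = 36 - 1144 = -1108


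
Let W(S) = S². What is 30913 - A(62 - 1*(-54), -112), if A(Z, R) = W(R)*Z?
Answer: -1424191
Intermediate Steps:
A(Z, R) = Z*R² (A(Z, R) = R²*Z = Z*R²)
30913 - A(62 - 1*(-54), -112) = 30913 - (62 - 1*(-54))*(-112)² = 30913 - (62 + 54)*12544 = 30913 - 116*12544 = 30913 - 1*1455104 = 30913 - 1455104 = -1424191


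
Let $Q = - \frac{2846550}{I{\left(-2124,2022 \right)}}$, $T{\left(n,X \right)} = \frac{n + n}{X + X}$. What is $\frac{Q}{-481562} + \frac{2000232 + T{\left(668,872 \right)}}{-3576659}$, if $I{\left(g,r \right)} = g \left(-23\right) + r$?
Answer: $- \frac{4082790980788199}{7302042988627241} \approx -0.55913$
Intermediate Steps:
$T{\left(n,X \right)} = \frac{n}{X}$ ($T{\left(n,X \right)} = \frac{2 n}{2 X} = 2 n \frac{1}{2 X} = \frac{n}{X}$)
$I{\left(g,r \right)} = r - 23 g$ ($I{\left(g,r \right)} = - 23 g + r = r - 23 g$)
$Q = - \frac{474425}{8479}$ ($Q = - \frac{2846550}{2022 - -48852} = - \frac{2846550}{2022 + 48852} = - \frac{2846550}{50874} = \left(-2846550\right) \frac{1}{50874} = - \frac{474425}{8479} \approx -55.953$)
$\frac{Q}{-481562} + \frac{2000232 + T{\left(668,872 \right)}}{-3576659} = - \frac{474425}{8479 \left(-481562\right)} + \frac{2000232 + \frac{668}{872}}{-3576659} = \left(- \frac{474425}{8479}\right) \left(- \frac{1}{481562}\right) + \left(2000232 + 668 \cdot \frac{1}{872}\right) \left(- \frac{1}{3576659}\right) = \frac{474425}{4083164198} + \left(2000232 + \frac{167}{218}\right) \left(- \frac{1}{3576659}\right) = \frac{474425}{4083164198} + \frac{436050743}{218} \left(- \frac{1}{3576659}\right) = \frac{474425}{4083164198} - \frac{436050743}{779711662} = - \frac{4082790980788199}{7302042988627241}$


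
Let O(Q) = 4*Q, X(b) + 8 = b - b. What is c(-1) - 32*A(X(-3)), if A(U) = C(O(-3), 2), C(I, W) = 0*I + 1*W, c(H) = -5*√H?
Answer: -64 - 5*I ≈ -64.0 - 5.0*I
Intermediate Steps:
X(b) = -8 (X(b) = -8 + (b - b) = -8 + 0 = -8)
C(I, W) = W (C(I, W) = 0 + W = W)
A(U) = 2
c(-1) - 32*A(X(-3)) = -5*I - 32*2 = -5*I - 64 = -64 - 5*I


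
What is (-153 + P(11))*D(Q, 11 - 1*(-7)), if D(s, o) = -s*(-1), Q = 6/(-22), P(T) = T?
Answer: 426/11 ≈ 38.727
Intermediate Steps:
Q = -3/11 (Q = 6*(-1/22) = -3/11 ≈ -0.27273)
D(s, o) = s (D(s, o) = -(-1)*s = s)
(-153 + P(11))*D(Q, 11 - 1*(-7)) = (-153 + 11)*(-3/11) = -142*(-3/11) = 426/11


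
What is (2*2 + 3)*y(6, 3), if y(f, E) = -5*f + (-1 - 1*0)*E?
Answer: -231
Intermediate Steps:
y(f, E) = -E - 5*f (y(f, E) = -5*f + (-1 + 0)*E = -5*f - E = -E - 5*f)
(2*2 + 3)*y(6, 3) = (2*2 + 3)*(-1*3 - 5*6) = (4 + 3)*(-3 - 30) = 7*(-33) = -231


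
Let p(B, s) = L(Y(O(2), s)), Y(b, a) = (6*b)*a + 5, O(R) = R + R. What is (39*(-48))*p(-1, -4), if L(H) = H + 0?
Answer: 170352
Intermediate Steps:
O(R) = 2*R
Y(b, a) = 5 + 6*a*b (Y(b, a) = 6*a*b + 5 = 5 + 6*a*b)
L(H) = H
p(B, s) = 5 + 24*s (p(B, s) = 5 + 6*s*(2*2) = 5 + 6*s*4 = 5 + 24*s)
(39*(-48))*p(-1, -4) = (39*(-48))*(5 + 24*(-4)) = -1872*(5 - 96) = -1872*(-91) = 170352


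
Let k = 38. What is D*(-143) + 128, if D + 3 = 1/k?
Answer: 21023/38 ≈ 553.24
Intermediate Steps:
D = -113/38 (D = -3 + 1/38 = -113/38 ≈ -2.9737)
D*(-143) + 128 = -113/38*(-143) + 128 = 16159/38 + 128 = 21023/38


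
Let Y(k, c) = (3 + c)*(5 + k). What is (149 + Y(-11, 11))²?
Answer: 4225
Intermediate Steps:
(149 + Y(-11, 11))² = (149 + (15 + 3*(-11) + 5*11 + 11*(-11)))² = (149 + (15 - 33 + 55 - 121))² = (149 - 84)² = 65² = 4225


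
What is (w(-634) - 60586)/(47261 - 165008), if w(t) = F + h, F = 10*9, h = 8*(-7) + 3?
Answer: 20183/39249 ≈ 0.51423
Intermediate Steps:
h = -53 (h = -56 + 3 = -53)
F = 90
w(t) = 37 (w(t) = 90 - 53 = 37)
(w(-634) - 60586)/(47261 - 165008) = (37 - 60586)/(47261 - 165008) = -60549/(-117747) = -60549*(-1/117747) = 20183/39249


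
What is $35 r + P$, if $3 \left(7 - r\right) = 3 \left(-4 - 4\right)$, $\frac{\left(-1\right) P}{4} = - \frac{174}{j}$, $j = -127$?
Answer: $\frac{65979}{127} \approx 519.52$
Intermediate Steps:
$P = - \frac{696}{127}$ ($P = - 4 \left(- \frac{174}{-127}\right) = - 4 \left(\left(-174\right) \left(- \frac{1}{127}\right)\right) = \left(-4\right) \frac{174}{127} = - \frac{696}{127} \approx -5.4803$)
$r = 15$ ($r = 7 - \frac{3 \left(-4 - 4\right)}{3} = 7 - \frac{3 \left(-8\right)}{3} = 7 - -8 = 7 + 8 = 15$)
$35 r + P = 35 \cdot 15 - \frac{696}{127} = 525 - \frac{696}{127} = \frac{65979}{127}$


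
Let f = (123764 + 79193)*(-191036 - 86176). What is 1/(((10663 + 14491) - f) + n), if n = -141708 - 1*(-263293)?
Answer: 1/56262262623 ≈ 1.7774e-11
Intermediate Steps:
f = -56262115884 (f = 202957*(-277212) = -56262115884)
n = 121585 (n = -141708 + 263293 = 121585)
1/(((10663 + 14491) - f) + n) = 1/(((10663 + 14491) - 1*(-56262115884)) + 121585) = 1/((25154 + 56262115884) + 121585) = 1/(56262141038 + 121585) = 1/56262262623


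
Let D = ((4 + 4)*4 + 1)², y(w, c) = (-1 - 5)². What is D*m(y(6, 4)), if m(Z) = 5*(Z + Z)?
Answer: 392040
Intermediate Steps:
y(w, c) = 36 (y(w, c) = (-6)² = 36)
D = 1089 (D = (8*4 + 1)² = (32 + 1)² = 33² = 1089)
m(Z) = 10*Z (m(Z) = 5*(2*Z) = 10*Z)
D*m(y(6, 4)) = 1089*(10*36) = 1089*360 = 392040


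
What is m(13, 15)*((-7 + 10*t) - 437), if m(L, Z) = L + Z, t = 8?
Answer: -10192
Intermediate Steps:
m(13, 15)*((-7 + 10*t) - 437) = (13 + 15)*((-7 + 10*8) - 437) = 28*((-7 + 80) - 437) = 28*(73 - 437) = 28*(-364) = -10192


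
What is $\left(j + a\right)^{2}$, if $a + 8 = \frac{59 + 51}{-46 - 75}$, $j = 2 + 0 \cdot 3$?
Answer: $\frac{5776}{121} \approx 47.736$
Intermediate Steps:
$j = 2$ ($j = 2 + 0 = 2$)
$a = - \frac{98}{11}$ ($a = -8 + \frac{59 + 51}{-46 - 75} = -8 + \frac{110}{-121} = -8 + 110 \left(- \frac{1}{121}\right) = -8 - \frac{10}{11} = - \frac{98}{11} \approx -8.9091$)
$\left(j + a\right)^{2} = \left(2 - \frac{98}{11}\right)^{2} = \left(- \frac{76}{11}\right)^{2} = \frac{5776}{121}$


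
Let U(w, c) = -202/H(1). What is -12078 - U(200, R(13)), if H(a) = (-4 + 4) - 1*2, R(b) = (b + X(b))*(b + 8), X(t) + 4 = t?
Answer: -12179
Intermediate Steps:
X(t) = -4 + t
R(b) = (-4 + 2*b)*(8 + b) (R(b) = (b + (-4 + b))*(b + 8) = (-4 + 2*b)*(8 + b))
H(a) = -2 (H(a) = 0 - 2 = -2)
U(w, c) = 101 (U(w, c) = -202/(-2) = -202*(-1/2) = 101)
-12078 - U(200, R(13)) = -12078 - 1*101 = -12078 - 101 = -12179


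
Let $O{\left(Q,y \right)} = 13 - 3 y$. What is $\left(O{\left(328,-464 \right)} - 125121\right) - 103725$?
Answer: $-227441$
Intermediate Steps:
$\left(O{\left(328,-464 \right)} - 125121\right) - 103725 = \left(\left(13 - -1392\right) - 125121\right) - 103725 = \left(\left(13 + 1392\right) - 125121\right) - 103725 = \left(1405 - 125121\right) - 103725 = -123716 - 103725 = -227441$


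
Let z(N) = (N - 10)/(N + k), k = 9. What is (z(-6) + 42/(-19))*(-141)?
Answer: 20210/19 ≈ 1063.7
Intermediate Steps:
z(N) = (-10 + N)/(9 + N) (z(N) = (N - 10)/(N + 9) = (-10 + N)/(9 + N))
(z(-6) + 42/(-19))*(-141) = ((-10 - 6)/(9 - 6) + 42/(-19))*(-141) = (-16/3 + 42*(-1/19))*(-141) = ((⅓)*(-16) - 42/19)*(-141) = (-16/3 - 42/19)*(-141) = -430/57*(-141) = 20210/19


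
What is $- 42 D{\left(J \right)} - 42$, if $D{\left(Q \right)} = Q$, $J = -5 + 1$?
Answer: $126$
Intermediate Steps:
$J = -4$
$- 42 D{\left(J \right)} - 42 = \left(-42\right) \left(-4\right) - 42 = 168 - 42 = 126$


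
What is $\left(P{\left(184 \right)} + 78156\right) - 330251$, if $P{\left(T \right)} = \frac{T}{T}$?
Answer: $-252094$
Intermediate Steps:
$P{\left(T \right)} = 1$
$\left(P{\left(184 \right)} + 78156\right) - 330251 = \left(1 + 78156\right) - 330251 = 78157 - 330251 = -252094$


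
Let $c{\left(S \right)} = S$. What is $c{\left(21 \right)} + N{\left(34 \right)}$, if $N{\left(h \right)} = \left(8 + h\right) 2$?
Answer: $105$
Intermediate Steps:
$N{\left(h \right)} = 16 + 2 h$
$c{\left(21 \right)} + N{\left(34 \right)} = 21 + \left(16 + 2 \cdot 34\right) = 21 + \left(16 + 68\right) = 21 + 84 = 105$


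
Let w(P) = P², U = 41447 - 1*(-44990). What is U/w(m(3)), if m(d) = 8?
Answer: 86437/64 ≈ 1350.6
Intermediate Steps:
U = 86437 (U = 41447 + 44990 = 86437)
U/w(m(3)) = 86437/(8²) = 86437/64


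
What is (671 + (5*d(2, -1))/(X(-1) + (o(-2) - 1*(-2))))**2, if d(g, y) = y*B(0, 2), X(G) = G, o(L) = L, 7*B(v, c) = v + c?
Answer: 22155849/49 ≈ 4.5216e+5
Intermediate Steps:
B(v, c) = c/7 + v/7 (B(v, c) = (v + c)/7 = (c + v)/7 = c/7 + v/7)
d(g, y) = 2*y/7 (d(g, y) = y*((1/7)*2 + (1/7)*0) = y*(2/7 + 0) = y*(2/7) = 2*y/7)
(671 + (5*d(2, -1))/(X(-1) + (o(-2) - 1*(-2))))**2 = (671 + (5*((2/7)*(-1)))/(-1 + (-2 - 1*(-2))))**2 = (671 + (5*(-2/7))/(-1 + (-2 + 2)))**2 = (671 - 10/(7*(-1 + 0)))**2 = (671 - 10/7/(-1))**2 = (671 - 10/7*(-1))**2 = (671 + 10/7)**2 = (4707/7)**2 = 22155849/49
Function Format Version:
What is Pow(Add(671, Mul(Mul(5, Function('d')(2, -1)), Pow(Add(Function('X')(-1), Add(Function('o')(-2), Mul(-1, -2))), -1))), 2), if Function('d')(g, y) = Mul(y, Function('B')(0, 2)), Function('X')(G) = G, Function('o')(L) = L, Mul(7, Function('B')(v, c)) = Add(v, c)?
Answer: Rational(22155849, 49) ≈ 4.5216e+5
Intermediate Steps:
Function('B')(v, c) = Add(Mul(Rational(1, 7), c), Mul(Rational(1, 7), v)) (Function('B')(v, c) = Mul(Rational(1, 7), Add(v, c)) = Mul(Rational(1, 7), Add(c, v)) = Add(Mul(Rational(1, 7), c), Mul(Rational(1, 7), v)))
Function('d')(g, y) = Mul(Rational(2, 7), y) (Function('d')(g, y) = Mul(y, Add(Mul(Rational(1, 7), 2), Mul(Rational(1, 7), 0))) = Mul(y, Add(Rational(2, 7), 0)) = Mul(y, Rational(2, 7)) = Mul(Rational(2, 7), y))
Pow(Add(671, Mul(Mul(5, Function('d')(2, -1)), Pow(Add(Function('X')(-1), Add(Function('o')(-2), Mul(-1, -2))), -1))), 2) = Pow(Add(671, Mul(Mul(5, Mul(Rational(2, 7), -1)), Pow(Add(-1, Add(-2, Mul(-1, -2))), -1))), 2) = Pow(Add(671, Mul(Mul(5, Rational(-2, 7)), Pow(Add(-1, Add(-2, 2)), -1))), 2) = Pow(Add(671, Mul(Rational(-10, 7), Pow(Add(-1, 0), -1))), 2) = Pow(Add(671, Mul(Rational(-10, 7), Pow(-1, -1))), 2) = Pow(Add(671, Mul(Rational(-10, 7), -1)), 2) = Pow(Add(671, Rational(10, 7)), 2) = Pow(Rational(4707, 7), 2) = Rational(22155849, 49)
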